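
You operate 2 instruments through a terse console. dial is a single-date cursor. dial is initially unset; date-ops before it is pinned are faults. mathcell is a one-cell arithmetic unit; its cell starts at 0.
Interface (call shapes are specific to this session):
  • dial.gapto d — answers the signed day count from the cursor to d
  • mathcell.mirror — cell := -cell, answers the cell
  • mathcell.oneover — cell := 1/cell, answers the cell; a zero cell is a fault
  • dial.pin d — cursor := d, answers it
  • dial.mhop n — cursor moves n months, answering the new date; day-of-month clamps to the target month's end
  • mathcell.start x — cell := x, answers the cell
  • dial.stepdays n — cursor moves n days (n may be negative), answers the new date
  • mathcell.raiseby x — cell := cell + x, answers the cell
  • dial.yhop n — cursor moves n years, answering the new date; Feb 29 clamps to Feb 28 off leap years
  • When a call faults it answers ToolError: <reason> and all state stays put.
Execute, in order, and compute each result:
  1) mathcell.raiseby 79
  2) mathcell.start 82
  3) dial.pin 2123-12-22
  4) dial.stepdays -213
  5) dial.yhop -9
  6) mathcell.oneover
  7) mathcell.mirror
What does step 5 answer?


Answer: 2114-05-23

Derivation:
→ mathcell.raiseby(x=79)
← 79
→ mathcell.start(x=82)
← 82
→ dial.pin(d=2123-12-22)
← 2123-12-22
→ dial.stepdays(n=-213)
← 2123-05-23
→ dial.yhop(n=-9)
← 2114-05-23
→ mathcell.oneover()
← 1/82
→ mathcell.mirror()
← -1/82


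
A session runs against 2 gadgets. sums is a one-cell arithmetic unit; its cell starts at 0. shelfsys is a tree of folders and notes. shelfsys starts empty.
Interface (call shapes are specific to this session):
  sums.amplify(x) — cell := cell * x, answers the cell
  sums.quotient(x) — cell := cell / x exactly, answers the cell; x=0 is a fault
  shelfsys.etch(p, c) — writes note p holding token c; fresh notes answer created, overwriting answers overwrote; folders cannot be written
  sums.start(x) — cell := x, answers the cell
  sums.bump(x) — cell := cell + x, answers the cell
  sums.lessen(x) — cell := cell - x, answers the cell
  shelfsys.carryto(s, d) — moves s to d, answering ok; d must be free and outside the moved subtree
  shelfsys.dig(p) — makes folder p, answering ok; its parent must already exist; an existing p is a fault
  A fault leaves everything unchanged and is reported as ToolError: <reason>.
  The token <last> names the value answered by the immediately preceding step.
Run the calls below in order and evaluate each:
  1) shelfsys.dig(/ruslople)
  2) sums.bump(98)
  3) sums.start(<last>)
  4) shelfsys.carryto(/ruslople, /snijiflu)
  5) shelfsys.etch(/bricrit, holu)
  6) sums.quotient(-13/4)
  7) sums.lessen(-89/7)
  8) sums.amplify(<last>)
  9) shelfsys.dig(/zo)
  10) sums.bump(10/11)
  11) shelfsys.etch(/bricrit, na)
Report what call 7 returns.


Answer: -1587/91

Derivation:
CALL dig[p='/ruslople']
RET  ok
CALL bump[x='98']
RET  98
CALL start[x='<last>']
RET  98
CALL carryto[s='/ruslople'; d='/snijiflu']
RET  ok
CALL etch[p='/bricrit'; c='holu']
RET  created
CALL quotient[x='-13/4']
RET  -392/13
CALL lessen[x='-89/7']
RET  -1587/91
CALL amplify[x='<last>']
RET  2518569/8281
CALL dig[p='/zo']
RET  ok
CALL bump[x='10/11']
RET  27787069/91091
CALL etch[p='/bricrit'; c='na']
RET  overwrote


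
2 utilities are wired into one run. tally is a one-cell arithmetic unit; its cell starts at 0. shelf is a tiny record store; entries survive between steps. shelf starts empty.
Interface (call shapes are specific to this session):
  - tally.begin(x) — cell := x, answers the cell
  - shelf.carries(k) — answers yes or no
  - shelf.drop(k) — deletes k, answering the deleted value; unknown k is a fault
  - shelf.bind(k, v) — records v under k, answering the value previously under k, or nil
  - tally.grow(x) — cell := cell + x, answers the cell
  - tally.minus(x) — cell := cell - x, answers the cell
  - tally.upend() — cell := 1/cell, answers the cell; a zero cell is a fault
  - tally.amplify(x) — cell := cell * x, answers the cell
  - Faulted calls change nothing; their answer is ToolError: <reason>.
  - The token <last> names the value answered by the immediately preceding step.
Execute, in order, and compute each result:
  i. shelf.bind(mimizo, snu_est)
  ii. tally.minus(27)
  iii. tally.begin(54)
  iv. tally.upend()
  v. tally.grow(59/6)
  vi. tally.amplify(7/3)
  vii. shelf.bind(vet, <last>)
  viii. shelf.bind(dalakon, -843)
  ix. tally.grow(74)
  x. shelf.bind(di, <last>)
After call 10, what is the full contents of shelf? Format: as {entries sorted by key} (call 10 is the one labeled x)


I run bind(k→mimizo, v→snu_est), and see nil.
Using minus(x→27), and observe -27.
Using begin(x→54): 54.
Now I run upend(), and see 1/54.
I call grow(x→59/6): 266/27.
I try amplify(x→7/3), which returns 1862/81.
I invoke bind(k→vet, v→<last>), → nil.
Invoking bind(k→dalakon, v→-843), giving nil.
Invoking grow(x→74), which returns 7856/81.
Then bind(k→di, v→<last>), giving nil.

Answer: {dalakon=-843, di=7856/81, mimizo=snu_est, vet=1862/81}


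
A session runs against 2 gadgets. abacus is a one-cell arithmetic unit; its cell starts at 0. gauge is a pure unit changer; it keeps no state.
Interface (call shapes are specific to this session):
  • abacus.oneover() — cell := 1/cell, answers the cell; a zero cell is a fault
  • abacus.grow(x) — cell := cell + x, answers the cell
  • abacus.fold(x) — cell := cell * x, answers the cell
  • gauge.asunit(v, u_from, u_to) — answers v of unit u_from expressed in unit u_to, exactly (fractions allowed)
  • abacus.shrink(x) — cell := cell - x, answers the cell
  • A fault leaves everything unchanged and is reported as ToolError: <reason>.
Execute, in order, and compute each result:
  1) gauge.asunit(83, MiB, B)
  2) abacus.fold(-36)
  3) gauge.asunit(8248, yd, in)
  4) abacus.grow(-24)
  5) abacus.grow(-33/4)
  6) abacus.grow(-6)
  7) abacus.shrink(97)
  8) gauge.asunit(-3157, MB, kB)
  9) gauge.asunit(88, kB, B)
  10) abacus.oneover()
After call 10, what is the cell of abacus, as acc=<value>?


$ asunit v→83 u_from→MiB u_to→B
[out] 87031808
$ fold x→-36
[out] 0
$ asunit v→8248 u_from→yd u_to→in
[out] 296928
$ grow x→-24
[out] -24
$ grow x→-33/4
[out] -129/4
$ grow x→-6
[out] -153/4
$ shrink x→97
[out] -541/4
$ asunit v→-3157 u_from→MB u_to→kB
[out] -3157000
$ asunit v→88 u_from→kB u_to→B
[out] 88000
$ oneover
[out] -4/541

Answer: acc=-4/541


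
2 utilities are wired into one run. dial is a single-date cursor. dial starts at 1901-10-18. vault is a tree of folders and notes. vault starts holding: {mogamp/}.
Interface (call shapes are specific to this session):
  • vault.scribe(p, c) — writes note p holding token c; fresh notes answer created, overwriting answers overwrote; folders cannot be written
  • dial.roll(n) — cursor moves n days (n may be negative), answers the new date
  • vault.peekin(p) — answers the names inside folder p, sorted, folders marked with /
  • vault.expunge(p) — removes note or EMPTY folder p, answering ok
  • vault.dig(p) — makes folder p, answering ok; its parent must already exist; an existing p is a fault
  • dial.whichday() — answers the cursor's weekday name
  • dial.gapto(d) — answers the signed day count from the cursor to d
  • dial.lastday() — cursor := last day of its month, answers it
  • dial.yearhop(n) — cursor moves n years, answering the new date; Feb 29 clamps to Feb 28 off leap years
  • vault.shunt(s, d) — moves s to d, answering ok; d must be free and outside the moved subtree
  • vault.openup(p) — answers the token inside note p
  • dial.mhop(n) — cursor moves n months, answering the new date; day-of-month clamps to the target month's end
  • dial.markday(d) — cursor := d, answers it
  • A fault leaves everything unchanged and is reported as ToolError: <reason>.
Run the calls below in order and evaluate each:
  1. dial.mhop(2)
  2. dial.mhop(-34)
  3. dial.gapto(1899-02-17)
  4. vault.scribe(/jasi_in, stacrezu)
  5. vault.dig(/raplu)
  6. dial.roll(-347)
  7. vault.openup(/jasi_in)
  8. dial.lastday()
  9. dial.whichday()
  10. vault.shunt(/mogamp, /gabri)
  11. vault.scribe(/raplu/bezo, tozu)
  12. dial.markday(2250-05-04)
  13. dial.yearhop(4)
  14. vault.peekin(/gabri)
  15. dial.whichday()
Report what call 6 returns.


Answer: 1898-03-08

Derivation:
Do: dial.mhop[n='2']
See: 1901-12-18
Do: dial.mhop[n='-34']
See: 1899-02-18
Do: dial.gapto[d='1899-02-17']
See: -1
Do: vault.scribe[p='/jasi_in'; c='stacrezu']
See: created
Do: vault.dig[p='/raplu']
See: ok
Do: dial.roll[n='-347']
See: 1898-03-08
Do: vault.openup[p='/jasi_in']
See: stacrezu
Do: dial.lastday[]
See: 1898-03-31
Do: dial.whichday[]
See: Thursday
Do: vault.shunt[s='/mogamp'; d='/gabri']
See: ok
Do: vault.scribe[p='/raplu/bezo'; c='tozu']
See: created
Do: dial.markday[d='2250-05-04']
See: 2250-05-04
Do: dial.yearhop[n='4']
See: 2254-05-04
Do: vault.peekin[p='/gabri']
See: []
Do: dial.whichday[]
See: Thursday


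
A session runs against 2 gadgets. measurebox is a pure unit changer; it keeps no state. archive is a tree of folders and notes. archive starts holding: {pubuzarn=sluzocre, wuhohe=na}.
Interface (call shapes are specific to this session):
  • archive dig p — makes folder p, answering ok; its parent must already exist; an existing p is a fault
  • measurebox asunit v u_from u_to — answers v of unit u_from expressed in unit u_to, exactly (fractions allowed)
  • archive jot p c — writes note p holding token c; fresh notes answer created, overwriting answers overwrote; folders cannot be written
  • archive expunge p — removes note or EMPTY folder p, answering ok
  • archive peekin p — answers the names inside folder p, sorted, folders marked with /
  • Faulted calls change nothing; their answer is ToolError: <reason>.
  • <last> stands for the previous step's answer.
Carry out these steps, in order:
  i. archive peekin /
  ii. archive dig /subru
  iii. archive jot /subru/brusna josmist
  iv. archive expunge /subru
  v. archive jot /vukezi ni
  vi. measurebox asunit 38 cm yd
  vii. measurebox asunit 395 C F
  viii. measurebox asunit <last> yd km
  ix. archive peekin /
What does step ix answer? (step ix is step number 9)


Do: archive peekin[/]
See: [pubuzarn, wuhohe]
Do: archive dig[/subru]
See: ok
Do: archive jot[/subru/brusna; josmist]
See: created
Do: archive expunge[/subru]
See: ToolError: not empty
Do: archive jot[/vukezi; ni]
See: created
Do: measurebox asunit[38; cm; yd]
See: 475/1143
Do: measurebox asunit[395; C; F]
See: 743
Do: measurebox asunit[<last>; yd; km]
See: 849249/1250000
Do: archive peekin[/]
See: [pubuzarn, subru/, vukezi, wuhohe]

Answer: [pubuzarn, subru/, vukezi, wuhohe]


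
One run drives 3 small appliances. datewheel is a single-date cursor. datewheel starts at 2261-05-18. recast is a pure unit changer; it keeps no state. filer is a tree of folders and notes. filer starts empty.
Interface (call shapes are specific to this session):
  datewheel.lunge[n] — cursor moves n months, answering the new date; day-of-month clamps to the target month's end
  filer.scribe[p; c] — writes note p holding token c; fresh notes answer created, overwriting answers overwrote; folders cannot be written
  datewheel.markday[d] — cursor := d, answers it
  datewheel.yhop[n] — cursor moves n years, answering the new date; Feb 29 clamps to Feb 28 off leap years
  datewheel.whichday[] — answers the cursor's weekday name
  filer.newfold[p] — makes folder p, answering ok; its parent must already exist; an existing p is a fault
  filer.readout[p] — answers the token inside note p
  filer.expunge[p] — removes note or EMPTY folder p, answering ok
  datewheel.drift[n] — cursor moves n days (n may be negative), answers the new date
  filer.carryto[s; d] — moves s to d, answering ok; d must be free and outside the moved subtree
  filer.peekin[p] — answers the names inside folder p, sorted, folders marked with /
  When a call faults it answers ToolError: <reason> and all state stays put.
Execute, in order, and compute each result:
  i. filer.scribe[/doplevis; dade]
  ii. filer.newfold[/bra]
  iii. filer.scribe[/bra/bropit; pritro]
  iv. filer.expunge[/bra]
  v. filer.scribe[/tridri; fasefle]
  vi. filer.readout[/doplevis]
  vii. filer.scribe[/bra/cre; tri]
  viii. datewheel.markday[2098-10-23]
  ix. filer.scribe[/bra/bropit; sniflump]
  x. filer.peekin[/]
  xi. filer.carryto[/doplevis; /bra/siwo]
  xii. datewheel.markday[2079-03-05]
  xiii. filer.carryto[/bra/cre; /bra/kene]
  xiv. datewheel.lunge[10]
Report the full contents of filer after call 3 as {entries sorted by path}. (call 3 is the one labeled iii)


>>> scribe /doplevis dade
[out] created
>>> newfold /bra
[out] ok
>>> scribe /bra/bropit pritro
[out] created
>>> expunge /bra
[out] ToolError: not empty
>>> scribe /tridri fasefle
[out] created
>>> readout /doplevis
[out] dade
>>> scribe /bra/cre tri
[out] created
>>> markday 2098-10-23
[out] 2098-10-23
>>> scribe /bra/bropit sniflump
[out] overwrote
>>> peekin /
[out] [bra/, doplevis, tridri]
>>> carryto /doplevis /bra/siwo
[out] ok
>>> markday 2079-03-05
[out] 2079-03-05
>>> carryto /bra/cre /bra/kene
[out] ok
>>> lunge 10
[out] 2080-01-05

Answer: {bra/, bra/bropit=pritro, doplevis=dade}


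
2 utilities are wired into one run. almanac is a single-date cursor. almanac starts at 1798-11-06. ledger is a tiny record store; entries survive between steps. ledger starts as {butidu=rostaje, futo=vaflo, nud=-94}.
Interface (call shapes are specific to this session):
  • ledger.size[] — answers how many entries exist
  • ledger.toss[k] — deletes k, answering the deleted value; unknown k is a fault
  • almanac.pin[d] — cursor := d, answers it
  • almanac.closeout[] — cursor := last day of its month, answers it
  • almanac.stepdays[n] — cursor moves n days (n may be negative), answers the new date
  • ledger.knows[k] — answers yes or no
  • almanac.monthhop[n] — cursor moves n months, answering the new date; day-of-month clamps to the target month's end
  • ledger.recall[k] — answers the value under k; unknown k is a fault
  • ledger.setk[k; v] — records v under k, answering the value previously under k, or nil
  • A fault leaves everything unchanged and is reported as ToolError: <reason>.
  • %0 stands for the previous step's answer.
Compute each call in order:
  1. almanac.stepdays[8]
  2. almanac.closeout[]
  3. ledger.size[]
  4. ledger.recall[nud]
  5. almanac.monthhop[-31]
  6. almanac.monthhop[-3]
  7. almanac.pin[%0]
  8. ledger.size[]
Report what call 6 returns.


Answer: 1796-01-30

Derivation:
CALL almanac.stepdays[n: 8]
RET  1798-11-14
CALL almanac.closeout[]
RET  1798-11-30
CALL ledger.size[]
RET  3
CALL ledger.recall[k: nud]
RET  -94
CALL almanac.monthhop[n: -31]
RET  1796-04-30
CALL almanac.monthhop[n: -3]
RET  1796-01-30
CALL almanac.pin[d: %0]
RET  1796-01-30
CALL ledger.size[]
RET  3


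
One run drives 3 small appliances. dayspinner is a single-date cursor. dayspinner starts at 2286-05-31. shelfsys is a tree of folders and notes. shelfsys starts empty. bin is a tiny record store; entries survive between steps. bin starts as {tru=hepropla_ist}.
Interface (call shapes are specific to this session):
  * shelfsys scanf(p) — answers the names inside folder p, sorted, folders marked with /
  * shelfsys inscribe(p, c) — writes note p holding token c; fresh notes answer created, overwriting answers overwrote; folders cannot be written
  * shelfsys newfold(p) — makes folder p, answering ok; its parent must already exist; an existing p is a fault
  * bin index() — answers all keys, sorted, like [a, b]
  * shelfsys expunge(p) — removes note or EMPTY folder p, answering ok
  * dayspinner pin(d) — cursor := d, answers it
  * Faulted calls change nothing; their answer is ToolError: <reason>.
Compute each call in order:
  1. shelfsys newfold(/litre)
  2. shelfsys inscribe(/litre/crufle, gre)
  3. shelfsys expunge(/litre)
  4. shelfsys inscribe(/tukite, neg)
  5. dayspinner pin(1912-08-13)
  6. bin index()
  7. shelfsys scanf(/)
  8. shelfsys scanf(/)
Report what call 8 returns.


>>> shelfsys newfold p=/litre
:: ok
>>> shelfsys inscribe p=/litre/crufle c=gre
:: created
>>> shelfsys expunge p=/litre
:: ToolError: not empty
>>> shelfsys inscribe p=/tukite c=neg
:: created
>>> dayspinner pin d=1912-08-13
:: 1912-08-13
>>> bin index
:: [tru]
>>> shelfsys scanf p=/
:: [litre/, tukite]
>>> shelfsys scanf p=/
:: [litre/, tukite]

Answer: [litre/, tukite]


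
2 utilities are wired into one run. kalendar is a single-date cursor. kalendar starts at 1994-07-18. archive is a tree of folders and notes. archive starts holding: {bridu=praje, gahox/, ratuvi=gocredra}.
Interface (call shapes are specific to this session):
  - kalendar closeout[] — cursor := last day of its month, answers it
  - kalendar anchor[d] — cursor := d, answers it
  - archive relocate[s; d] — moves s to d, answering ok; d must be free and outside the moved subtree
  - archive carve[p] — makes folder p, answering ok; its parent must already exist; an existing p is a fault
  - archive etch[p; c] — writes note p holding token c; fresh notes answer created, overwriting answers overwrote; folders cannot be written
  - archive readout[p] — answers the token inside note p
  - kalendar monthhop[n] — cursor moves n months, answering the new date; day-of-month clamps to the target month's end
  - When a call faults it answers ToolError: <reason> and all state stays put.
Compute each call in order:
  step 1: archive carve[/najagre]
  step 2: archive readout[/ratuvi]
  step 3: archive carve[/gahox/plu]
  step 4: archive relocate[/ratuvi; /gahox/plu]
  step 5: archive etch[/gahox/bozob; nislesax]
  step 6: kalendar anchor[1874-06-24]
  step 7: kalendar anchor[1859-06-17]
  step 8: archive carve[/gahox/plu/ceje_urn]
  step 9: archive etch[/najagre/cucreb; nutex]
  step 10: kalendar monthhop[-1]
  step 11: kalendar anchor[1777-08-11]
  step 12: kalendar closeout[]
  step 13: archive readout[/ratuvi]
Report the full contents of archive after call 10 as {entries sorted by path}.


I run archive carve(p: /najagre), — result: ok.
I run archive readout(p: /ratuvi), → gocredra.
I use archive carve(p: /gahox/plu), giving ok.
Next I call archive relocate(s: /ratuvi, d: /gahox/plu), → ToolError: exists.
Then archive etch(p: /gahox/bozob, c: nislesax), and see created.
Invoking kalendar anchor(d: 1874-06-24), and observe 1874-06-24.
Then kalendar anchor(d: 1859-06-17): 1859-06-17.
Next I call archive carve(p: /gahox/plu/ceje_urn), yielding ok.
Calling archive etch(p: /najagre/cucreb, c: nutex), yielding created.
I invoke kalendar monthhop(n: -1), yielding 1859-05-17.
I invoke kalendar anchor(d: 1777-08-11), and see 1777-08-11.
I call kalendar closeout(): 1777-08-31.
Invoking archive readout(p: /ratuvi), giving gocredra.

Answer: {bridu=praje, gahox/, gahox/bozob=nislesax, gahox/plu/, gahox/plu/ceje_urn/, najagre/, najagre/cucreb=nutex, ratuvi=gocredra}


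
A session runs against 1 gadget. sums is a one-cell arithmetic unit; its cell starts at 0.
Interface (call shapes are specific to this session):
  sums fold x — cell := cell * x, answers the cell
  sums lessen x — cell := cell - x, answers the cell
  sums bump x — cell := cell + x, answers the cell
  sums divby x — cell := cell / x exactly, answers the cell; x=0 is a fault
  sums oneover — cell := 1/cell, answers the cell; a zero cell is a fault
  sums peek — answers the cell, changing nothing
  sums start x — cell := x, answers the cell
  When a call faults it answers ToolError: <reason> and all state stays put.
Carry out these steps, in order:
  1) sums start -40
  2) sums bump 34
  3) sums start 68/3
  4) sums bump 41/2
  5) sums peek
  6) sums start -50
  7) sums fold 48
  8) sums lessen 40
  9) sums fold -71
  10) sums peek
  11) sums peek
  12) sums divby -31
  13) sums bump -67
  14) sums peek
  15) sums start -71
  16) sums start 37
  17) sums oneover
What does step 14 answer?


Answer: -175317/31

Derivation:
# 1. sums start(x=-40) -> -40
# 2. sums bump(x=34) -> -6
# 3. sums start(x=68/3) -> 68/3
# 4. sums bump(x=41/2) -> 259/6
# 5. sums peek() -> 259/6
# 6. sums start(x=-50) -> -50
# 7. sums fold(x=48) -> -2400
# 8. sums lessen(x=40) -> -2440
# 9. sums fold(x=-71) -> 173240
# 10. sums peek() -> 173240
# 11. sums peek() -> 173240
# 12. sums divby(x=-31) -> -173240/31
# 13. sums bump(x=-67) -> -175317/31
# 14. sums peek() -> -175317/31
# 15. sums start(x=-71) -> -71
# 16. sums start(x=37) -> 37
# 17. sums oneover() -> 1/37


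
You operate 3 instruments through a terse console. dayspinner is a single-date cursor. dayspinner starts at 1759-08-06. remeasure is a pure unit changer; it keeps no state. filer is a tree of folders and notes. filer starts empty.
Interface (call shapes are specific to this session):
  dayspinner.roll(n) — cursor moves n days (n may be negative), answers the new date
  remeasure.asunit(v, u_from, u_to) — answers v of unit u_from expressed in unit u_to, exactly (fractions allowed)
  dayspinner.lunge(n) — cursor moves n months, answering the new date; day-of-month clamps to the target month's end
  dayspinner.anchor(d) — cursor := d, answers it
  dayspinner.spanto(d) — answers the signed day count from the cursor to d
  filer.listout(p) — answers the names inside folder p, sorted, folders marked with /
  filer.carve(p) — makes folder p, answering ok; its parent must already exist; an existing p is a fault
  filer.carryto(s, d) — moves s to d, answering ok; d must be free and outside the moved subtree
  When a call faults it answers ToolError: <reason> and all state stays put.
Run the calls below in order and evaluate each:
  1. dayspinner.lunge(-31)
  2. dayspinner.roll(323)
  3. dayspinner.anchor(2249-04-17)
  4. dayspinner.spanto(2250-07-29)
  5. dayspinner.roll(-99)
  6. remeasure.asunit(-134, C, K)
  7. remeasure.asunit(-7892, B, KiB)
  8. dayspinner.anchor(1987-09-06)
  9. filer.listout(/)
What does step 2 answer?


Now I run dayspinner.lunge(n: -31), yielding 1757-01-06.
I call dayspinner.roll(n: 323), and observe 1757-11-25.
Using dayspinner.anchor(d: 2249-04-17), which returns 2249-04-17.
Next I call dayspinner.spanto(d: 2250-07-29), — result: 468.
Calling dayspinner.roll(n: -99), giving 2249-01-08.
I run remeasure.asunit(v: -134, u_from: C, u_to: K): 2783/20.
Calling remeasure.asunit(v: -7892, u_from: B, u_to: KiB), and see -1973/256.
Using dayspinner.anchor(d: 1987-09-06), and get 1987-09-06.
I try filer.listout(p: /), and see [].

Answer: 1757-11-25


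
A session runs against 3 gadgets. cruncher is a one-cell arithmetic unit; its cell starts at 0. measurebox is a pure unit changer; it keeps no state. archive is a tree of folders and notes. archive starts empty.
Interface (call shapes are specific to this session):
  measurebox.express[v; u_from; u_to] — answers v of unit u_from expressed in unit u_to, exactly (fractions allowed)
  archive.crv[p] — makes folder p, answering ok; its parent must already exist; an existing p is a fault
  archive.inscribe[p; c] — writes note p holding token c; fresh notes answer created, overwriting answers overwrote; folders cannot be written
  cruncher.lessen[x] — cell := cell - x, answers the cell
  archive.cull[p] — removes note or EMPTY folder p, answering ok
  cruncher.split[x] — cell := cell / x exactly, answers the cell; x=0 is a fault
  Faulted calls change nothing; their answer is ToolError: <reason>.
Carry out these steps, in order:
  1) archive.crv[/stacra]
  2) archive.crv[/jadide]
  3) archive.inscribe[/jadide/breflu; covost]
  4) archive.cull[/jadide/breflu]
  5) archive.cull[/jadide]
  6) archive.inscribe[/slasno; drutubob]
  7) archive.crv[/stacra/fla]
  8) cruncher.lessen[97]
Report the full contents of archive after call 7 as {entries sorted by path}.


Answer: {slasno=drutubob, stacra/, stacra/fla/}

Derivation:
Calling archive.crv passing p=/stacra, giving ok.
I try archive.crv passing p=/jadide, yielding ok.
Next I call archive.inscribe passing p=/jadide/breflu, c=covost, which returns created.
Then archive.cull passing p=/jadide/breflu, → ok.
Invoking archive.cull passing p=/jadide, yielding ok.
Using archive.inscribe passing p=/slasno, c=drutubob, and observe created.
Now I run archive.crv passing p=/stacra/fla, and get ok.
Using cruncher.lessen passing x=97: -97.


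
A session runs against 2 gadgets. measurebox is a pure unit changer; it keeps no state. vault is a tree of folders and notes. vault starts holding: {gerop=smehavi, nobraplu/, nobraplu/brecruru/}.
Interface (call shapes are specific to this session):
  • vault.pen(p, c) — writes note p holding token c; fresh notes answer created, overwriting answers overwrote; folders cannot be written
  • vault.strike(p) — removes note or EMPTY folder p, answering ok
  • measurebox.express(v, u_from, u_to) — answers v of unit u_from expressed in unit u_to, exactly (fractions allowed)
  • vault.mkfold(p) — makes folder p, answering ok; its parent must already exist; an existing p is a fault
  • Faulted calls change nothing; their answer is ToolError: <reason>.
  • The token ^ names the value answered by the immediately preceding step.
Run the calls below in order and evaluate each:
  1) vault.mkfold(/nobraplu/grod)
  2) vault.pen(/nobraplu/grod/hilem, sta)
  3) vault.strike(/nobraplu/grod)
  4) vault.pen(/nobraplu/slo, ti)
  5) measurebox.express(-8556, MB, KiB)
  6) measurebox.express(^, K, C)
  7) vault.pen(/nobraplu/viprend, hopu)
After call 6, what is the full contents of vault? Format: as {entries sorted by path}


Answer: {gerop=smehavi, nobraplu/, nobraplu/brecruru/, nobraplu/grod/, nobraplu/grod/hilem=sta, nobraplu/slo=ti}

Derivation:
-- 1. mkfold(p=/nobraplu/grod) -> ok
-- 2. pen(p=/nobraplu/grod/hilem, c=sta) -> created
-- 3. strike(p=/nobraplu/grod) -> ToolError: not empty
-- 4. pen(p=/nobraplu/slo, c=ti) -> created
-- 5. express(v=-8556, u_from=MB, u_to=KiB) -> -33421875/4
-- 6. express(v=^, u_from=K, u_to=C) -> -83557419/10
-- 7. pen(p=/nobraplu/viprend, c=hopu) -> created


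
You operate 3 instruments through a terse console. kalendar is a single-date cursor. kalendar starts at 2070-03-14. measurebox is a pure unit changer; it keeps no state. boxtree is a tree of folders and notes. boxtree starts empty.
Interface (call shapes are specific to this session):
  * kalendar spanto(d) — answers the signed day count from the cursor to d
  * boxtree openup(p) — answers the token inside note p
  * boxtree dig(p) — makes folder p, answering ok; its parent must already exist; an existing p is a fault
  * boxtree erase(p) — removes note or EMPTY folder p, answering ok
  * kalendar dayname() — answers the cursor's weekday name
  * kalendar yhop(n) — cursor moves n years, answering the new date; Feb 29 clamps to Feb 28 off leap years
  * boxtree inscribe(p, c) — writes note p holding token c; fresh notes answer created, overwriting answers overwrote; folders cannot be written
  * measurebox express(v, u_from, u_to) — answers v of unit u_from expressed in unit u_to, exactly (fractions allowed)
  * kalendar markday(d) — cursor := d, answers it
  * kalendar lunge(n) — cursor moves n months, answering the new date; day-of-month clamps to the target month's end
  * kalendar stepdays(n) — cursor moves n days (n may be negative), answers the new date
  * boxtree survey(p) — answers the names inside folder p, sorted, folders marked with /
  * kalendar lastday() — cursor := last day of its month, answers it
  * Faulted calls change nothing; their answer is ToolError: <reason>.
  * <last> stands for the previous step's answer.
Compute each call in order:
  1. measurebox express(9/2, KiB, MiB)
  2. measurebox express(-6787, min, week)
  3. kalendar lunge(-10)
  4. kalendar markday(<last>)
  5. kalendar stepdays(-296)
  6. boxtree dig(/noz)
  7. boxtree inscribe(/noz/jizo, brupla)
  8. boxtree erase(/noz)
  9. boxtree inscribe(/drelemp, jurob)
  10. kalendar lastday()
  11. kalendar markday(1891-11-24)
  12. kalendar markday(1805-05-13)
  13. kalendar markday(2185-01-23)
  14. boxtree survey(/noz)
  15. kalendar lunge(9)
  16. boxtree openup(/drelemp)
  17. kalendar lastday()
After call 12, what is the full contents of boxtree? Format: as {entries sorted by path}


CALL measurebox express[v=9/2; u_from=KiB; u_to=MiB]
RET  9/2048
CALL measurebox express[v=-6787; u_from=min; u_to=week]
RET  -6787/10080
CALL kalendar lunge[n=-10]
RET  2069-05-14
CALL kalendar markday[d=<last>]
RET  2069-05-14
CALL kalendar stepdays[n=-296]
RET  2068-07-22
CALL boxtree dig[p=/noz]
RET  ok
CALL boxtree inscribe[p=/noz/jizo; c=brupla]
RET  created
CALL boxtree erase[p=/noz]
RET  ToolError: not empty
CALL boxtree inscribe[p=/drelemp; c=jurob]
RET  created
CALL kalendar lastday[]
RET  2068-07-31
CALL kalendar markday[d=1891-11-24]
RET  1891-11-24
CALL kalendar markday[d=1805-05-13]
RET  1805-05-13
CALL kalendar markday[d=2185-01-23]
RET  2185-01-23
CALL boxtree survey[p=/noz]
RET  [jizo]
CALL kalendar lunge[n=9]
RET  2185-10-23
CALL boxtree openup[p=/drelemp]
RET  jurob
CALL kalendar lastday[]
RET  2185-10-31

Answer: {drelemp=jurob, noz/, noz/jizo=brupla}


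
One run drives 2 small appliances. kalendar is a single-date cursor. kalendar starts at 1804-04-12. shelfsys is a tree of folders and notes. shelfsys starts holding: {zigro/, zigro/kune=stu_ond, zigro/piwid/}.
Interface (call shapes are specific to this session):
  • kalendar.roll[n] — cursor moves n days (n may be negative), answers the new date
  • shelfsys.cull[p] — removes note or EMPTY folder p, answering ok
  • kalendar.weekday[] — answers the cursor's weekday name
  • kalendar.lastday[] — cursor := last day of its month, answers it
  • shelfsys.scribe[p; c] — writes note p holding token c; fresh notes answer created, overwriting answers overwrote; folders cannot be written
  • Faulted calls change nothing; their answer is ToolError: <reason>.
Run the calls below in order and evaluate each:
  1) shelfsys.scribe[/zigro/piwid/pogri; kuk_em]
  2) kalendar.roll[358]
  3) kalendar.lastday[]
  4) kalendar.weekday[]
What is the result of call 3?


Answer: 1805-04-30

Derivation:
I run scribe with p=/zigro/piwid/pogri, c=kuk_em, giving created.
I call roll with n=358, giving 1805-04-05.
I try lastday(), and see 1805-04-30.
Calling weekday(), → Tuesday.


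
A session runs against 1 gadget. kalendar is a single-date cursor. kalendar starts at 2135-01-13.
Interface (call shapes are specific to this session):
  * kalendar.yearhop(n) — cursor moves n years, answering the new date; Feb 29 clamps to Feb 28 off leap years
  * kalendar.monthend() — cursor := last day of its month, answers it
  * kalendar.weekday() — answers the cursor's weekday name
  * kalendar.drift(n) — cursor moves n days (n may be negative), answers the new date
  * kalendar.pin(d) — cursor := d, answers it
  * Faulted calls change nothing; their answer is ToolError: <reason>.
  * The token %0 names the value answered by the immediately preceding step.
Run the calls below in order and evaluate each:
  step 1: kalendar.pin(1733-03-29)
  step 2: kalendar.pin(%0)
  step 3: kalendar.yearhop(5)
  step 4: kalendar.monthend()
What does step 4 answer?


Answer: 1738-03-31

Derivation:
[in] kalendar.pin d=1733-03-29
= 1733-03-29
[in] kalendar.pin d=%0
= 1733-03-29
[in] kalendar.yearhop n=5
= 1738-03-29
[in] kalendar.monthend
= 1738-03-31


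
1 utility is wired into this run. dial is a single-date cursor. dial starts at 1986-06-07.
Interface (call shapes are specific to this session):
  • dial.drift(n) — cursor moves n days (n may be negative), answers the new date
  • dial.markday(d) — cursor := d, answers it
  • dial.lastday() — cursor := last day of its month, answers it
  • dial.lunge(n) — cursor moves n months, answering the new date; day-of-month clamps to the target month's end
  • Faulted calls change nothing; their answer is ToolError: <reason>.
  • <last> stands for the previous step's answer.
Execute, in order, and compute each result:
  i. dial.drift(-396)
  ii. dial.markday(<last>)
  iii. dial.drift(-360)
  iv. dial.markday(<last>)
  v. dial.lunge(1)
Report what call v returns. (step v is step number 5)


I try dial.drift passing n='-396', and get 1985-05-07.
I use dial.markday passing d='<last>', and observe 1985-05-07.
I run dial.drift passing n='-360', and get 1984-05-12.
I invoke dial.markday passing d='<last>', → 1984-05-12.
Using dial.lunge passing n='1', which returns 1984-06-12.

Answer: 1984-06-12


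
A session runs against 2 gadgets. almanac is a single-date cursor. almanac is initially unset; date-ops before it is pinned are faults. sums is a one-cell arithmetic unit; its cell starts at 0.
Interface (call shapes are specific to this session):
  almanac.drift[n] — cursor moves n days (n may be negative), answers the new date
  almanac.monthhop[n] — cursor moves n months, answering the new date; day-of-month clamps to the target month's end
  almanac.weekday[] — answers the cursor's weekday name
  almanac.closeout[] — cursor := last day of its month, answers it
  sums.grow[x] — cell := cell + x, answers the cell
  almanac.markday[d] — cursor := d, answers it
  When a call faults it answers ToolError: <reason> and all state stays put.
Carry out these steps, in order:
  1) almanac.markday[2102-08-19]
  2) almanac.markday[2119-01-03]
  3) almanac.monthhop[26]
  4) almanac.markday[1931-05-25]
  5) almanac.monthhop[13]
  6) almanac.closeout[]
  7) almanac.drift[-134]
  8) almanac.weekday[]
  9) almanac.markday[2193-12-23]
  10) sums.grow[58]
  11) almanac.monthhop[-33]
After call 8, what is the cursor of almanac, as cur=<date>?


Answer: cur=1932-02-17

Derivation:
;; 1. almanac.markday(2102-08-19) -> 2102-08-19
;; 2. almanac.markday(2119-01-03) -> 2119-01-03
;; 3. almanac.monthhop(26) -> 2121-03-03
;; 4. almanac.markday(1931-05-25) -> 1931-05-25
;; 5. almanac.monthhop(13) -> 1932-06-25
;; 6. almanac.closeout() -> 1932-06-30
;; 7. almanac.drift(-134) -> 1932-02-17
;; 8. almanac.weekday() -> Wednesday
;; 9. almanac.markday(2193-12-23) -> 2193-12-23
;; 10. sums.grow(58) -> 58
;; 11. almanac.monthhop(-33) -> 2191-03-23


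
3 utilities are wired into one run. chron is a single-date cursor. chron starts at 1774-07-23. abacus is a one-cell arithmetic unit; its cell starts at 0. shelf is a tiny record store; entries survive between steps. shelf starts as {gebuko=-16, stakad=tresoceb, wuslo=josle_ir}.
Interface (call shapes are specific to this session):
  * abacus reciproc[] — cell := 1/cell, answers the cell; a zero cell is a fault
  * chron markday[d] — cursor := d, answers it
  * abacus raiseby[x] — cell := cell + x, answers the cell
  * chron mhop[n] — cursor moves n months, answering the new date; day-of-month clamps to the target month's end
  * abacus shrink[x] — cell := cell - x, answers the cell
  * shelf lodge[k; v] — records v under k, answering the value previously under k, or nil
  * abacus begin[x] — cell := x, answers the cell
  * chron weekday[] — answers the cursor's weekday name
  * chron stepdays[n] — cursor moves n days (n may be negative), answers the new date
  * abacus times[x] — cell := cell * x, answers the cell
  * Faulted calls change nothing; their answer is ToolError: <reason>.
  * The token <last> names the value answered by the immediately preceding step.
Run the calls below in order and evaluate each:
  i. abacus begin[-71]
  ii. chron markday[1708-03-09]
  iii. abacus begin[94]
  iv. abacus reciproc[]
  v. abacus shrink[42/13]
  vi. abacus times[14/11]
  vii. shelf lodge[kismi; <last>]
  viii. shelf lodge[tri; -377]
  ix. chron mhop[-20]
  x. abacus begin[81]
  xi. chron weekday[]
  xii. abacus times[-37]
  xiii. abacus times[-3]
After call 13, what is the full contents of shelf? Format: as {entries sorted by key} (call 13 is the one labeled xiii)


==> abacus begin(-71)
<== -71
==> chron markday(1708-03-09)
<== 1708-03-09
==> abacus begin(94)
<== 94
==> abacus reciproc()
<== 1/94
==> abacus shrink(42/13)
<== -3935/1222
==> abacus times(14/11)
<== -27545/6721
==> shelf lodge(kismi, <last>)
<== nil
==> shelf lodge(tri, -377)
<== nil
==> chron mhop(-20)
<== 1706-07-09
==> abacus begin(81)
<== 81
==> chron weekday()
<== Friday
==> abacus times(-37)
<== -2997
==> abacus times(-3)
<== 8991

Answer: {gebuko=-16, kismi=-27545/6721, stakad=tresoceb, tri=-377, wuslo=josle_ir}


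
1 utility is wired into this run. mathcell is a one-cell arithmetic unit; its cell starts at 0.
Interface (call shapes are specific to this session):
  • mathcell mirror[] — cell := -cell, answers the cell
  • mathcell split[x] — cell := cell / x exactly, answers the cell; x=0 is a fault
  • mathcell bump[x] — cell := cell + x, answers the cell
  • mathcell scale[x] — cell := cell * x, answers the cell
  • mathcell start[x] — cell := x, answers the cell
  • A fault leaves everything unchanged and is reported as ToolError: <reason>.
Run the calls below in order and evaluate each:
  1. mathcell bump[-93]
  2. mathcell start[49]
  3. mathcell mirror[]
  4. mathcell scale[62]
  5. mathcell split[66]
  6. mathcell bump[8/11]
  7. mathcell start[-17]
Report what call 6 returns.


Do: mathcell bump[x→-93]
See: -93
Do: mathcell start[x→49]
See: 49
Do: mathcell mirror[]
See: -49
Do: mathcell scale[x→62]
See: -3038
Do: mathcell split[x→66]
See: -1519/33
Do: mathcell bump[x→8/11]
See: -1495/33
Do: mathcell start[x→-17]
See: -17

Answer: -1495/33


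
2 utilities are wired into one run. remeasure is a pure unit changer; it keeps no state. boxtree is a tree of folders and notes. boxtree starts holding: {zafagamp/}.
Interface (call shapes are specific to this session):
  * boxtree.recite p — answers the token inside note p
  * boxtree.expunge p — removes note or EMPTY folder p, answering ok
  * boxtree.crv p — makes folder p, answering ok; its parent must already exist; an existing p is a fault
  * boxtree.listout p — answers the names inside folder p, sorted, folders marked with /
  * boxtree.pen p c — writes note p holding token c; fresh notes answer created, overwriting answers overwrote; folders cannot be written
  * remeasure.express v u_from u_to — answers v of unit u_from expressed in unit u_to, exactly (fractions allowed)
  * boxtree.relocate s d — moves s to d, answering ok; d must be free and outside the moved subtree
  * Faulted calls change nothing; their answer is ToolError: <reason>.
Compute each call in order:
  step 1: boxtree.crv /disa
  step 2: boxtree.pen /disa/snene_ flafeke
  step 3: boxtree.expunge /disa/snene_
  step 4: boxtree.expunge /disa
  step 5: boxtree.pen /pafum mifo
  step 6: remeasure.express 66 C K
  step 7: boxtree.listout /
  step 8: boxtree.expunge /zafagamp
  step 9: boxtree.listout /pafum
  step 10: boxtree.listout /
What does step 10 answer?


>>> boxtree.crv p=/disa
[out] ok
>>> boxtree.pen p=/disa/snene_ c=flafeke
[out] created
>>> boxtree.expunge p=/disa/snene_
[out] ok
>>> boxtree.expunge p=/disa
[out] ok
>>> boxtree.pen p=/pafum c=mifo
[out] created
>>> remeasure.express v=66 u_from=C u_to=K
[out] 6783/20
>>> boxtree.listout p=/
[out] [pafum, zafagamp/]
>>> boxtree.expunge p=/zafagamp
[out] ok
>>> boxtree.listout p=/pafum
[out] ToolError: not a directory
>>> boxtree.listout p=/
[out] [pafum]

Answer: [pafum]


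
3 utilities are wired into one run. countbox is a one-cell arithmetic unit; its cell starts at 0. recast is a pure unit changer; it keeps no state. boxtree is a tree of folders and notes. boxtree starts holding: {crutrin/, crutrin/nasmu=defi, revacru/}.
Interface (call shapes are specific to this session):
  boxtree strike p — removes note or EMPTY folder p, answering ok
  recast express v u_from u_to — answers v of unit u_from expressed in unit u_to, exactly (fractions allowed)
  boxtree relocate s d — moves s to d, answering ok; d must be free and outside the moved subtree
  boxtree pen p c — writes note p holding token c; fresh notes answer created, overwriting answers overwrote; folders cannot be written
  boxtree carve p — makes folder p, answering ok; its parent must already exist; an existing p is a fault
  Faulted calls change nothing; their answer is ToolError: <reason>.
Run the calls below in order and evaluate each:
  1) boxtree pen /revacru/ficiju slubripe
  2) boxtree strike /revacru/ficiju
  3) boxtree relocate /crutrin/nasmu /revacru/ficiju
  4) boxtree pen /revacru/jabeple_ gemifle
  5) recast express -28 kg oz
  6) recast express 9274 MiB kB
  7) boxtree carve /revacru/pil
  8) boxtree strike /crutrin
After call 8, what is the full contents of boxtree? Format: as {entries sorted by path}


Answer: {revacru/, revacru/ficiju=defi, revacru/jabeple_=gemifle, revacru/pil/}

Derivation:
Next I call boxtree pen passing p='/revacru/ficiju', c='slubripe', and get created.
Calling boxtree strike passing p='/revacru/ficiju', and observe ok.
I invoke boxtree relocate passing s='/crutrin/nasmu', d='/revacru/ficiju', giving ok.
I call boxtree pen passing p='/revacru/jabeple_', c='gemifle', giving created.
I run recast express passing v='-28', u_from='kg', u_to='oz', which returns -6400000000/6479891.
Then recast express passing v='9274', u_from='MiB', u_to='kB', → 1215561728/125.
Then boxtree carve passing p='/revacru/pil', which returns ok.
Using boxtree strike passing p='/crutrin': ok.
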